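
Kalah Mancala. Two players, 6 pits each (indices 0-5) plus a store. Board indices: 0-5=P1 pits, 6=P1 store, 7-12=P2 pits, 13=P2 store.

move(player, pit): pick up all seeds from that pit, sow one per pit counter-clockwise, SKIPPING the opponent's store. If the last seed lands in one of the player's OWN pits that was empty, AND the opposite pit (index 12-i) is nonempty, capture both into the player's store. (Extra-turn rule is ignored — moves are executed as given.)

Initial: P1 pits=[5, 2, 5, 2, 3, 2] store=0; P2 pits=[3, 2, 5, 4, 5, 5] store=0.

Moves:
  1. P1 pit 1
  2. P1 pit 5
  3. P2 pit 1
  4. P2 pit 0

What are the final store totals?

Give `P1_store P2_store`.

Answer: 1 0

Derivation:
Move 1: P1 pit1 -> P1=[5,0,6,3,3,2](0) P2=[3,2,5,4,5,5](0)
Move 2: P1 pit5 -> P1=[5,0,6,3,3,0](1) P2=[4,2,5,4,5,5](0)
Move 3: P2 pit1 -> P1=[5,0,6,3,3,0](1) P2=[4,0,6,5,5,5](0)
Move 4: P2 pit0 -> P1=[5,0,6,3,3,0](1) P2=[0,1,7,6,6,5](0)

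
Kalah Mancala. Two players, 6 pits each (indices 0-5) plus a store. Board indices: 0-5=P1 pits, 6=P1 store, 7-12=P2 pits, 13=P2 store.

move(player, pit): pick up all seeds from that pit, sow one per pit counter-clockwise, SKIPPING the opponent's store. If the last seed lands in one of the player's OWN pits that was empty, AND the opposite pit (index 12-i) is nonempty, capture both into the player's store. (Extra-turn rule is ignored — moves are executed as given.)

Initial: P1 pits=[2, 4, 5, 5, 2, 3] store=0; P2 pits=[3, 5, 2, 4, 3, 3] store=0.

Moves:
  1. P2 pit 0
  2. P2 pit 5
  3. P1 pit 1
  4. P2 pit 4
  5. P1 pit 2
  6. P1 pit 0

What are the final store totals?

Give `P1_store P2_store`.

Move 1: P2 pit0 -> P1=[2,4,5,5,2,3](0) P2=[0,6,3,5,3,3](0)
Move 2: P2 pit5 -> P1=[3,5,5,5,2,3](0) P2=[0,6,3,5,3,0](1)
Move 3: P1 pit1 -> P1=[3,0,6,6,3,4](1) P2=[0,6,3,5,3,0](1)
Move 4: P2 pit4 -> P1=[4,0,6,6,3,4](1) P2=[0,6,3,5,0,1](2)
Move 5: P1 pit2 -> P1=[4,0,0,7,4,5](2) P2=[1,7,3,5,0,1](2)
Move 6: P1 pit0 -> P1=[0,1,1,8,5,5](2) P2=[1,7,3,5,0,1](2)

Answer: 2 2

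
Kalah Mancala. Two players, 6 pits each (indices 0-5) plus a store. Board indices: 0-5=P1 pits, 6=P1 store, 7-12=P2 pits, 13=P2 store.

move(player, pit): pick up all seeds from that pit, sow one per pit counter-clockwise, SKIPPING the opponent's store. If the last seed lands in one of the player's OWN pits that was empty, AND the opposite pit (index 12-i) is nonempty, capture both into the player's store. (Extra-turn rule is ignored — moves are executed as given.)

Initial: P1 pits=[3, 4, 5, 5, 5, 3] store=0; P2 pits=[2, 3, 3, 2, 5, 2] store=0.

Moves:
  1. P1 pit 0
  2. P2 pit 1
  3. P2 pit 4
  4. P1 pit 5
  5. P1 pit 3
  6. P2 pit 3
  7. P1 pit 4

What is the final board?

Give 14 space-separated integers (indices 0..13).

Answer: 2 6 7 0 0 2 3 5 3 6 1 1 4 2

Derivation:
Move 1: P1 pit0 -> P1=[0,5,6,6,5,3](0) P2=[2,3,3,2,5,2](0)
Move 2: P2 pit1 -> P1=[0,5,6,6,5,3](0) P2=[2,0,4,3,6,2](0)
Move 3: P2 pit4 -> P1=[1,6,7,7,5,3](0) P2=[2,0,4,3,0,3](1)
Move 4: P1 pit5 -> P1=[1,6,7,7,5,0](1) P2=[3,1,4,3,0,3](1)
Move 5: P1 pit3 -> P1=[1,6,7,0,6,1](2) P2=[4,2,5,4,0,3](1)
Move 6: P2 pit3 -> P1=[2,6,7,0,6,1](2) P2=[4,2,5,0,1,4](2)
Move 7: P1 pit4 -> P1=[2,6,7,0,0,2](3) P2=[5,3,6,1,1,4](2)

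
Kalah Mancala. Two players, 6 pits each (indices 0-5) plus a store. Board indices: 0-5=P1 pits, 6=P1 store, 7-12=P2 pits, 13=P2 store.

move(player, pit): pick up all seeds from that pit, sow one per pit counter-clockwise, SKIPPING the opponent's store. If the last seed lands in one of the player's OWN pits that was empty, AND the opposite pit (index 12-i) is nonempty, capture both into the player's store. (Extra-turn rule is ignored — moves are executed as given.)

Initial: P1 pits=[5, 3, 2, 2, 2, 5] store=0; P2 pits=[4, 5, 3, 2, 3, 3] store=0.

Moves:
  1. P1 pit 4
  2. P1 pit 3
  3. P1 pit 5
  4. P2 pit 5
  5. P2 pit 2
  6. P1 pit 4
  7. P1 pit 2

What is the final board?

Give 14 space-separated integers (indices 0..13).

Answer: 6 4 0 1 1 1 8 0 6 0 4 5 1 2

Derivation:
Move 1: P1 pit4 -> P1=[5,3,2,2,0,6](1) P2=[4,5,3,2,3,3](0)
Move 2: P1 pit3 -> P1=[5,3,2,0,1,7](1) P2=[4,5,3,2,3,3](0)
Move 3: P1 pit5 -> P1=[5,3,2,0,1,0](2) P2=[5,6,4,3,4,4](0)
Move 4: P2 pit5 -> P1=[6,4,3,0,1,0](2) P2=[5,6,4,3,4,0](1)
Move 5: P2 pit2 -> P1=[6,4,3,0,1,0](2) P2=[5,6,0,4,5,1](2)
Move 6: P1 pit4 -> P1=[6,4,3,0,0,0](8) P2=[0,6,0,4,5,1](2)
Move 7: P1 pit2 -> P1=[6,4,0,1,1,1](8) P2=[0,6,0,4,5,1](2)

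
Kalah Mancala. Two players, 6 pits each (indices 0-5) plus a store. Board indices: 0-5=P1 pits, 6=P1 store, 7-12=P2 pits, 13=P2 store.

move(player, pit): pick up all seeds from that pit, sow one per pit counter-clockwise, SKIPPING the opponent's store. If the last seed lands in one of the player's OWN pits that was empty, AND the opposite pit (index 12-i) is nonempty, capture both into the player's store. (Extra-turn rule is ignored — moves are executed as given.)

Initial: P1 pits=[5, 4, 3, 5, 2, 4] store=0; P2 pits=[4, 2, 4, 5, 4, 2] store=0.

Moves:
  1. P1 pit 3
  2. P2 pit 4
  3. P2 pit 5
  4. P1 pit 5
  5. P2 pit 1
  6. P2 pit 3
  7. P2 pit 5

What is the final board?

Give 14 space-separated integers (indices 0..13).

Answer: 1 7 4 1 3 0 2 6 0 6 0 2 0 12

Derivation:
Move 1: P1 pit3 -> P1=[5,4,3,0,3,5](1) P2=[5,3,4,5,4,2](0)
Move 2: P2 pit4 -> P1=[6,5,3,0,3,5](1) P2=[5,3,4,5,0,3](1)
Move 3: P2 pit5 -> P1=[7,6,3,0,3,5](1) P2=[5,3,4,5,0,0](2)
Move 4: P1 pit5 -> P1=[7,6,3,0,3,0](2) P2=[6,4,5,6,0,0](2)
Move 5: P2 pit1 -> P1=[0,6,3,0,3,0](2) P2=[6,0,6,7,1,0](10)
Move 6: P2 pit3 -> P1=[1,7,4,1,3,0](2) P2=[6,0,6,0,2,1](11)
Move 7: P2 pit5 -> P1=[1,7,4,1,3,0](2) P2=[6,0,6,0,2,0](12)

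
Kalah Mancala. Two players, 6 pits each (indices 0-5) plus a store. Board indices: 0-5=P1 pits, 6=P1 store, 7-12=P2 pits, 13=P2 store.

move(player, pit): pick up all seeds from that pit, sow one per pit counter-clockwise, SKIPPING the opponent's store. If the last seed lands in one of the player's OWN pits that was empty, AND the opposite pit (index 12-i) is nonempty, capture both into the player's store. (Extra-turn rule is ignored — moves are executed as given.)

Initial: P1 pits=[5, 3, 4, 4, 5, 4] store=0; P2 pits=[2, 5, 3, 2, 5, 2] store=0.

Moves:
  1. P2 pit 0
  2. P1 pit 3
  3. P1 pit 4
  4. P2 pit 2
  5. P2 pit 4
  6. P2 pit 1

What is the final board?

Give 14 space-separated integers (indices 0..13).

Move 1: P2 pit0 -> P1=[5,3,4,4,5,4](0) P2=[0,6,4,2,5,2](0)
Move 2: P1 pit3 -> P1=[5,3,4,0,6,5](1) P2=[1,6,4,2,5,2](0)
Move 3: P1 pit4 -> P1=[5,3,4,0,0,6](2) P2=[2,7,5,3,5,2](0)
Move 4: P2 pit2 -> P1=[6,3,4,0,0,6](2) P2=[2,7,0,4,6,3](1)
Move 5: P2 pit4 -> P1=[7,4,5,1,0,6](2) P2=[2,7,0,4,0,4](2)
Move 6: P2 pit1 -> P1=[8,5,5,1,0,6](2) P2=[2,0,1,5,1,5](3)

Answer: 8 5 5 1 0 6 2 2 0 1 5 1 5 3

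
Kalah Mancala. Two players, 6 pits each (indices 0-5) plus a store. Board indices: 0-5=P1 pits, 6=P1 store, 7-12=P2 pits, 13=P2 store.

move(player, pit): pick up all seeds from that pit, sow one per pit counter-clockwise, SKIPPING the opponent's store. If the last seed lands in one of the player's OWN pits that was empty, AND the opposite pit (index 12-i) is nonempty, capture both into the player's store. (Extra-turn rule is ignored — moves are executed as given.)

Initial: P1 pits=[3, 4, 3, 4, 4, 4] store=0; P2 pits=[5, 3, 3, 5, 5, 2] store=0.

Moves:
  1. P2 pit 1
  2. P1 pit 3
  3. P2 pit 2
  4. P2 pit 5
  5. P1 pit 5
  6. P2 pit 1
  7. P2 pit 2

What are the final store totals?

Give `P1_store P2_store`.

Move 1: P2 pit1 -> P1=[3,4,3,4,4,4](0) P2=[5,0,4,6,6,2](0)
Move 2: P1 pit3 -> P1=[3,4,3,0,5,5](1) P2=[6,0,4,6,6,2](0)
Move 3: P2 pit2 -> P1=[3,4,3,0,5,5](1) P2=[6,0,0,7,7,3](1)
Move 4: P2 pit5 -> P1=[4,5,3,0,5,5](1) P2=[6,0,0,7,7,0](2)
Move 5: P1 pit5 -> P1=[4,5,3,0,5,0](2) P2=[7,1,1,8,7,0](2)
Move 6: P2 pit1 -> P1=[4,5,3,0,5,0](2) P2=[7,0,2,8,7,0](2)
Move 7: P2 pit2 -> P1=[4,5,3,0,5,0](2) P2=[7,0,0,9,8,0](2)

Answer: 2 2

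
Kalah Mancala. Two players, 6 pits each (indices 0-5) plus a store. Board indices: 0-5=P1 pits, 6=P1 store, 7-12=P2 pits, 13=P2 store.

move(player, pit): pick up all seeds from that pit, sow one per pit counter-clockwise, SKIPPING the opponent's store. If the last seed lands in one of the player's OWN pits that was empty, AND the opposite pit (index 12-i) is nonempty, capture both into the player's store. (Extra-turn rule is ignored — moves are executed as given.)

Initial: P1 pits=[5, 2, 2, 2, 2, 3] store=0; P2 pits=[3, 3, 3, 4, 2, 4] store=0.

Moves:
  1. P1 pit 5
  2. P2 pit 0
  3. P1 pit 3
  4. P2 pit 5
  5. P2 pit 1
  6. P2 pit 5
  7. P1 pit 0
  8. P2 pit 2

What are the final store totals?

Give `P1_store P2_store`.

Answer: 2 4

Derivation:
Move 1: P1 pit5 -> P1=[5,2,2,2,2,0](1) P2=[4,4,3,4,2,4](0)
Move 2: P2 pit0 -> P1=[5,2,2,2,2,0](1) P2=[0,5,4,5,3,4](0)
Move 3: P1 pit3 -> P1=[5,2,2,0,3,1](1) P2=[0,5,4,5,3,4](0)
Move 4: P2 pit5 -> P1=[6,3,3,0,3,1](1) P2=[0,5,4,5,3,0](1)
Move 5: P2 pit1 -> P1=[6,3,3,0,3,1](1) P2=[0,0,5,6,4,1](2)
Move 6: P2 pit5 -> P1=[6,3,3,0,3,1](1) P2=[0,0,5,6,4,0](3)
Move 7: P1 pit0 -> P1=[0,4,4,1,4,2](2) P2=[0,0,5,6,4,0](3)
Move 8: P2 pit2 -> P1=[1,4,4,1,4,2](2) P2=[0,0,0,7,5,1](4)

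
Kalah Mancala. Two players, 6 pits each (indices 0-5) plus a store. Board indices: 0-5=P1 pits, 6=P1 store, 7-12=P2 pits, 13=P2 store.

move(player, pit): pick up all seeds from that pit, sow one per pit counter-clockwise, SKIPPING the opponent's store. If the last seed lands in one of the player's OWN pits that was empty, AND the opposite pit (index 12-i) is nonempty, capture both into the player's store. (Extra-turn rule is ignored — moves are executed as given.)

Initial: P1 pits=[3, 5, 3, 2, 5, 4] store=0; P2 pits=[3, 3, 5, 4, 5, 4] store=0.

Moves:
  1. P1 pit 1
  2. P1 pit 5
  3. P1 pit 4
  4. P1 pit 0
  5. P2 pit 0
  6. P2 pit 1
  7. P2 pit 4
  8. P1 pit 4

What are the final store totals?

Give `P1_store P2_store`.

Move 1: P1 pit1 -> P1=[3,0,4,3,6,5](1) P2=[3,3,5,4,5,4](0)
Move 2: P1 pit5 -> P1=[3,0,4,3,6,0](2) P2=[4,4,6,5,5,4](0)
Move 3: P1 pit4 -> P1=[3,0,4,3,0,1](3) P2=[5,5,7,6,5,4](0)
Move 4: P1 pit0 -> P1=[0,1,5,4,0,1](3) P2=[5,5,7,6,5,4](0)
Move 5: P2 pit0 -> P1=[0,1,5,4,0,1](3) P2=[0,6,8,7,6,5](0)
Move 6: P2 pit1 -> P1=[1,1,5,4,0,1](3) P2=[0,0,9,8,7,6](1)
Move 7: P2 pit4 -> P1=[2,2,6,5,1,1](3) P2=[0,0,9,8,0,7](2)
Move 8: P1 pit4 -> P1=[2,2,6,5,0,2](3) P2=[0,0,9,8,0,7](2)

Answer: 3 2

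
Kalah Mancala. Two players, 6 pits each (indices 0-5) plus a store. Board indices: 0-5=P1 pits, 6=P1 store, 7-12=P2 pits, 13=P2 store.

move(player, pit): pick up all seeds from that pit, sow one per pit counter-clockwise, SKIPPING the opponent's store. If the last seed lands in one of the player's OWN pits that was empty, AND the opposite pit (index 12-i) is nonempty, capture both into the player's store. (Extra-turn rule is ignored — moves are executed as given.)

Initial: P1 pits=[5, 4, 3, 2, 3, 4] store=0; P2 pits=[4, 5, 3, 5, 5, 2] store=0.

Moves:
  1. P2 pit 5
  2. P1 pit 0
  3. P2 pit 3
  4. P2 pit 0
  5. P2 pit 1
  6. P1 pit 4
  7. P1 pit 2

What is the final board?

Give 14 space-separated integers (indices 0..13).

Move 1: P2 pit5 -> P1=[6,4,3,2,3,4](0) P2=[4,5,3,5,5,0](1)
Move 2: P1 pit0 -> P1=[0,5,4,3,4,5](1) P2=[4,5,3,5,5,0](1)
Move 3: P2 pit3 -> P1=[1,6,4,3,4,5](1) P2=[4,5,3,0,6,1](2)
Move 4: P2 pit0 -> P1=[1,6,4,3,4,5](1) P2=[0,6,4,1,7,1](2)
Move 5: P2 pit1 -> P1=[2,6,4,3,4,5](1) P2=[0,0,5,2,8,2](3)
Move 6: P1 pit4 -> P1=[2,6,4,3,0,6](2) P2=[1,1,5,2,8,2](3)
Move 7: P1 pit2 -> P1=[2,6,0,4,1,7](3) P2=[1,1,5,2,8,2](3)

Answer: 2 6 0 4 1 7 3 1 1 5 2 8 2 3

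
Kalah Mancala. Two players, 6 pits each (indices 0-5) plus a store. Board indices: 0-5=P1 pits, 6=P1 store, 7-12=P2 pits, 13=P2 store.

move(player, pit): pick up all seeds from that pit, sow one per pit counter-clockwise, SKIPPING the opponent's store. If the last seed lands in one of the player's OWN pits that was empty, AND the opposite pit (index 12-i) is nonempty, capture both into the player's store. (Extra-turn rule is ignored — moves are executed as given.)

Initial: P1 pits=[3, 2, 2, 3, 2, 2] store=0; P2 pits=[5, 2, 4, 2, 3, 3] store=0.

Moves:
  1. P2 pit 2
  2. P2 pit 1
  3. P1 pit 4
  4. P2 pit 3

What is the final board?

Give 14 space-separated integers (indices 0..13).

Answer: 4 2 2 3 0 3 1 5 0 1 0 5 5 2

Derivation:
Move 1: P2 pit2 -> P1=[3,2,2,3,2,2](0) P2=[5,2,0,3,4,4](1)
Move 2: P2 pit1 -> P1=[3,2,2,3,2,2](0) P2=[5,0,1,4,4,4](1)
Move 3: P1 pit4 -> P1=[3,2,2,3,0,3](1) P2=[5,0,1,4,4,4](1)
Move 4: P2 pit3 -> P1=[4,2,2,3,0,3](1) P2=[5,0,1,0,5,5](2)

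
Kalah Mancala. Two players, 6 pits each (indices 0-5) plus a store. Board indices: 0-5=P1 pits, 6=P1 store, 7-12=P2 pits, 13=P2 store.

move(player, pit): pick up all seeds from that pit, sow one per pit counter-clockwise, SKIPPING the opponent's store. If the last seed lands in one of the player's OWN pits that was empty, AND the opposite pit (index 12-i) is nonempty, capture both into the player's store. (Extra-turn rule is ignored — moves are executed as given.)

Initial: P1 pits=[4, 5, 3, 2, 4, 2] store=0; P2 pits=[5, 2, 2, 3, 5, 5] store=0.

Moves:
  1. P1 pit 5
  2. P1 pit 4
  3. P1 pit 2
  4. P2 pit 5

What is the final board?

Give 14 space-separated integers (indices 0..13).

Move 1: P1 pit5 -> P1=[4,5,3,2,4,0](1) P2=[6,2,2,3,5,5](0)
Move 2: P1 pit4 -> P1=[4,5,3,2,0,1](2) P2=[7,3,2,3,5,5](0)
Move 3: P1 pit2 -> P1=[4,5,0,3,1,2](2) P2=[7,3,2,3,5,5](0)
Move 4: P2 pit5 -> P1=[5,6,1,4,1,2](2) P2=[7,3,2,3,5,0](1)

Answer: 5 6 1 4 1 2 2 7 3 2 3 5 0 1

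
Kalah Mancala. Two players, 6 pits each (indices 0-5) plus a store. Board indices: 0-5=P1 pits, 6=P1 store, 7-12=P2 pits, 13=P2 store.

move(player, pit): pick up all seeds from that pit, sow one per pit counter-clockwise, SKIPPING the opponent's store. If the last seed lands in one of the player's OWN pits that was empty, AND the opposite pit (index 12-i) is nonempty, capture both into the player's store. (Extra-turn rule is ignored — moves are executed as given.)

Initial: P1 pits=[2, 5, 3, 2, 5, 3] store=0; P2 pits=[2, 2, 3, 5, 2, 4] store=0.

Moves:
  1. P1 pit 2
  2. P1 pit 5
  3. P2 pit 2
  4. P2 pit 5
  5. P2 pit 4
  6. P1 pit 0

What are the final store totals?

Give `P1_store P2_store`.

Answer: 1 3

Derivation:
Move 1: P1 pit2 -> P1=[2,5,0,3,6,4](0) P2=[2,2,3,5,2,4](0)
Move 2: P1 pit5 -> P1=[2,5,0,3,6,0](1) P2=[3,3,4,5,2,4](0)
Move 3: P2 pit2 -> P1=[2,5,0,3,6,0](1) P2=[3,3,0,6,3,5](1)
Move 4: P2 pit5 -> P1=[3,6,1,4,6,0](1) P2=[3,3,0,6,3,0](2)
Move 5: P2 pit4 -> P1=[4,6,1,4,6,0](1) P2=[3,3,0,6,0,1](3)
Move 6: P1 pit0 -> P1=[0,7,2,5,7,0](1) P2=[3,3,0,6,0,1](3)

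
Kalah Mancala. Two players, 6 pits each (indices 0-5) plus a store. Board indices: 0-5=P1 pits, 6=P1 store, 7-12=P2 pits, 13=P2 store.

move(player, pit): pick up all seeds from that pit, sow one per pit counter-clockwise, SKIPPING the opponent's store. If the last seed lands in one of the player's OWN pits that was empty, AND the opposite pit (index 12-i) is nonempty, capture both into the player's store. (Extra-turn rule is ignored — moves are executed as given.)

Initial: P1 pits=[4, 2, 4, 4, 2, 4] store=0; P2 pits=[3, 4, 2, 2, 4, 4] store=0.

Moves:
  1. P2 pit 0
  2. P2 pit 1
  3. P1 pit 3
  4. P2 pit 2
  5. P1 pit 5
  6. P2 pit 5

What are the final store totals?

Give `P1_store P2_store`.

Move 1: P2 pit0 -> P1=[4,2,4,4,2,4](0) P2=[0,5,3,3,4,4](0)
Move 2: P2 pit1 -> P1=[4,2,4,4,2,4](0) P2=[0,0,4,4,5,5](1)
Move 3: P1 pit3 -> P1=[4,2,4,0,3,5](1) P2=[1,0,4,4,5,5](1)
Move 4: P2 pit2 -> P1=[4,2,4,0,3,5](1) P2=[1,0,0,5,6,6](2)
Move 5: P1 pit5 -> P1=[4,2,4,0,3,0](2) P2=[2,1,1,6,6,6](2)
Move 6: P2 pit5 -> P1=[5,3,5,1,4,0](2) P2=[2,1,1,6,6,0](3)

Answer: 2 3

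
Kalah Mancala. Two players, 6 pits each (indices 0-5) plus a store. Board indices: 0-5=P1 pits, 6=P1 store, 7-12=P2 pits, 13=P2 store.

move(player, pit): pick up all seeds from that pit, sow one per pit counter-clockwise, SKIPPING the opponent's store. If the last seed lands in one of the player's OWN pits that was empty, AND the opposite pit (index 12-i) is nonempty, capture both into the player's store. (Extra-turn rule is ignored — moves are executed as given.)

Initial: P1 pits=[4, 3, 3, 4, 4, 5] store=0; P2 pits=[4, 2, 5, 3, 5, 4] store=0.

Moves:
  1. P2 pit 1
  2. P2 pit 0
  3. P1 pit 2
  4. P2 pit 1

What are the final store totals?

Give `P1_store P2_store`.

Answer: 0 0

Derivation:
Move 1: P2 pit1 -> P1=[4,3,3,4,4,5](0) P2=[4,0,6,4,5,4](0)
Move 2: P2 pit0 -> P1=[4,3,3,4,4,5](0) P2=[0,1,7,5,6,4](0)
Move 3: P1 pit2 -> P1=[4,3,0,5,5,6](0) P2=[0,1,7,5,6,4](0)
Move 4: P2 pit1 -> P1=[4,3,0,5,5,6](0) P2=[0,0,8,5,6,4](0)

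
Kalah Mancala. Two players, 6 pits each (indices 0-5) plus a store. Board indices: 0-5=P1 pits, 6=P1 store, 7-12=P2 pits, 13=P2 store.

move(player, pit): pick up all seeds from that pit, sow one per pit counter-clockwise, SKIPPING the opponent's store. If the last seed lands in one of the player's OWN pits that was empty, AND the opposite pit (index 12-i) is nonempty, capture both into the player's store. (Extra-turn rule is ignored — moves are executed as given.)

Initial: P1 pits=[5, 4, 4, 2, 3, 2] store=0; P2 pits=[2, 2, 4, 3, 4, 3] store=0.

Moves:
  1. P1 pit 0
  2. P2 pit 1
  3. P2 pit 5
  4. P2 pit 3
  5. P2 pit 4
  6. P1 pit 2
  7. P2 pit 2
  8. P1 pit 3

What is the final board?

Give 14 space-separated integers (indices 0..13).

Answer: 4 7 0 0 6 5 2 4 1 0 1 1 3 4

Derivation:
Move 1: P1 pit0 -> P1=[0,5,5,3,4,3](0) P2=[2,2,4,3,4,3](0)
Move 2: P2 pit1 -> P1=[0,5,5,3,4,3](0) P2=[2,0,5,4,4,3](0)
Move 3: P2 pit5 -> P1=[1,6,5,3,4,3](0) P2=[2,0,5,4,4,0](1)
Move 4: P2 pit3 -> P1=[2,6,5,3,4,3](0) P2=[2,0,5,0,5,1](2)
Move 5: P2 pit4 -> P1=[3,7,6,3,4,3](0) P2=[2,0,5,0,0,2](3)
Move 6: P1 pit2 -> P1=[3,7,0,4,5,4](1) P2=[3,1,5,0,0,2](3)
Move 7: P2 pit2 -> P1=[4,7,0,4,5,4](1) P2=[3,1,0,1,1,3](4)
Move 8: P1 pit3 -> P1=[4,7,0,0,6,5](2) P2=[4,1,0,1,1,3](4)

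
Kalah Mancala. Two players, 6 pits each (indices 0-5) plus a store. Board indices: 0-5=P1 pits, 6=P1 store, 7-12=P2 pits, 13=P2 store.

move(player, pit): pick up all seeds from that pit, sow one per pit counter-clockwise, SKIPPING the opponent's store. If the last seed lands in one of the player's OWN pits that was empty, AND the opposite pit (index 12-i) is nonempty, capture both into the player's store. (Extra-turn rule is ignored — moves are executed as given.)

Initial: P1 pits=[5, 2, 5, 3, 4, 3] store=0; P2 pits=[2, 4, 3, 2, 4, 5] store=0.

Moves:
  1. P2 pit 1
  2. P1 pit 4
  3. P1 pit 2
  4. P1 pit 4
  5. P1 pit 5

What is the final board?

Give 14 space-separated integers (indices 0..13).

Move 1: P2 pit1 -> P1=[5,2,5,3,4,3](0) P2=[2,0,4,3,5,6](0)
Move 2: P1 pit4 -> P1=[5,2,5,3,0,4](1) P2=[3,1,4,3,5,6](0)
Move 3: P1 pit2 -> P1=[5,2,0,4,1,5](2) P2=[4,1,4,3,5,6](0)
Move 4: P1 pit4 -> P1=[5,2,0,4,0,6](2) P2=[4,1,4,3,5,6](0)
Move 5: P1 pit5 -> P1=[5,2,0,4,0,0](3) P2=[5,2,5,4,6,6](0)

Answer: 5 2 0 4 0 0 3 5 2 5 4 6 6 0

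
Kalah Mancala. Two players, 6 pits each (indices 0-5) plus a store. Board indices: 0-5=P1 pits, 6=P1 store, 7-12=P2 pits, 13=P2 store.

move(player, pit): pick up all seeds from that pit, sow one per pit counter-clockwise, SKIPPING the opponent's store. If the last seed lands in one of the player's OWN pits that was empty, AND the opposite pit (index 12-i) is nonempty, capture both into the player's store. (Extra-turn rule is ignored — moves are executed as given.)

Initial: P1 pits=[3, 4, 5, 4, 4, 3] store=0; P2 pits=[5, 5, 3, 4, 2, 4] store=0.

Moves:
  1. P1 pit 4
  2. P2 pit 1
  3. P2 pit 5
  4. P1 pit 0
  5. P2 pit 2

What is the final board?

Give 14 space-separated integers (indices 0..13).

Answer: 0 6 7 6 1 5 1 6 0 0 6 4 1 3

Derivation:
Move 1: P1 pit4 -> P1=[3,4,5,4,0,4](1) P2=[6,6,3,4,2,4](0)
Move 2: P2 pit1 -> P1=[4,4,5,4,0,4](1) P2=[6,0,4,5,3,5](1)
Move 3: P2 pit5 -> P1=[5,5,6,5,0,4](1) P2=[6,0,4,5,3,0](2)
Move 4: P1 pit0 -> P1=[0,6,7,6,1,5](1) P2=[6,0,4,5,3,0](2)
Move 5: P2 pit2 -> P1=[0,6,7,6,1,5](1) P2=[6,0,0,6,4,1](3)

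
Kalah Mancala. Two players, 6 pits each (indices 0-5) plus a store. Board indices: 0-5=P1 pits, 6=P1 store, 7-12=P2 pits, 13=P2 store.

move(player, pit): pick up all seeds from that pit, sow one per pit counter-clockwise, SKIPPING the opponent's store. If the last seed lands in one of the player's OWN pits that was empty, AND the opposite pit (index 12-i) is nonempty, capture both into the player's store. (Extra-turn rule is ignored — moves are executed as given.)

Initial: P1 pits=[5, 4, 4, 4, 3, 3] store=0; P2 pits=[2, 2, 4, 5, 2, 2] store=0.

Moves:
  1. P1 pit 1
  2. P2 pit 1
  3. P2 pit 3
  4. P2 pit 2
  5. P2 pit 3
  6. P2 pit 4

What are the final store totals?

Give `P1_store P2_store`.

Answer: 0 3

Derivation:
Move 1: P1 pit1 -> P1=[5,0,5,5,4,4](0) P2=[2,2,4,5,2,2](0)
Move 2: P2 pit1 -> P1=[5,0,5,5,4,4](0) P2=[2,0,5,6,2,2](0)
Move 3: P2 pit3 -> P1=[6,1,6,5,4,4](0) P2=[2,0,5,0,3,3](1)
Move 4: P2 pit2 -> P1=[7,1,6,5,4,4](0) P2=[2,0,0,1,4,4](2)
Move 5: P2 pit3 -> P1=[7,1,6,5,4,4](0) P2=[2,0,0,0,5,4](2)
Move 6: P2 pit4 -> P1=[8,2,7,5,4,4](0) P2=[2,0,0,0,0,5](3)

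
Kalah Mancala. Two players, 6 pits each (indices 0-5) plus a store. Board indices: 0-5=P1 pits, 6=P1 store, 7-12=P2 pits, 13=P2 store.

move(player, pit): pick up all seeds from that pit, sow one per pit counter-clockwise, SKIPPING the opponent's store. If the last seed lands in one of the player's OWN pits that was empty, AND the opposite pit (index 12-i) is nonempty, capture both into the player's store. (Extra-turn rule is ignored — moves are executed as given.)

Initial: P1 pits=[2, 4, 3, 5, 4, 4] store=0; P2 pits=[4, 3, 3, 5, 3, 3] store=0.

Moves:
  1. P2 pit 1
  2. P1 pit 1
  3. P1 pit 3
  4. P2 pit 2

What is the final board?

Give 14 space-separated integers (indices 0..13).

Answer: 3 0 4 0 6 6 1 5 1 0 7 5 4 1

Derivation:
Move 1: P2 pit1 -> P1=[2,4,3,5,4,4](0) P2=[4,0,4,6,4,3](0)
Move 2: P1 pit1 -> P1=[2,0,4,6,5,5](0) P2=[4,0,4,6,4,3](0)
Move 3: P1 pit3 -> P1=[2,0,4,0,6,6](1) P2=[5,1,5,6,4,3](0)
Move 4: P2 pit2 -> P1=[3,0,4,0,6,6](1) P2=[5,1,0,7,5,4](1)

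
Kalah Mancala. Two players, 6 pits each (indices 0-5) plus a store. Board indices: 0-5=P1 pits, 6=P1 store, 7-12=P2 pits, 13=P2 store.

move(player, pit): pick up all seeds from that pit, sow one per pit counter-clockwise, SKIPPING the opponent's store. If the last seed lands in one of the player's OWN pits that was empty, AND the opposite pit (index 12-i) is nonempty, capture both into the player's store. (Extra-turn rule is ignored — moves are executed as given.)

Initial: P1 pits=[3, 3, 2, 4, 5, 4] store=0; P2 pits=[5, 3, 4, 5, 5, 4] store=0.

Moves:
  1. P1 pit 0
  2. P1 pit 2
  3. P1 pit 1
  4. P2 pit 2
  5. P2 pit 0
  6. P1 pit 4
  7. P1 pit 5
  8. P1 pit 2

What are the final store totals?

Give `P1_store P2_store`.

Move 1: P1 pit0 -> P1=[0,4,3,5,5,4](0) P2=[5,3,4,5,5,4](0)
Move 2: P1 pit2 -> P1=[0,4,0,6,6,5](0) P2=[5,3,4,5,5,4](0)
Move 3: P1 pit1 -> P1=[0,0,1,7,7,6](0) P2=[5,3,4,5,5,4](0)
Move 4: P2 pit2 -> P1=[0,0,1,7,7,6](0) P2=[5,3,0,6,6,5](1)
Move 5: P2 pit0 -> P1=[0,0,1,7,7,6](0) P2=[0,4,1,7,7,6](1)
Move 6: P1 pit4 -> P1=[0,0,1,7,0,7](1) P2=[1,5,2,8,8,6](1)
Move 7: P1 pit5 -> P1=[0,0,1,7,0,0](2) P2=[2,6,3,9,9,7](1)
Move 8: P1 pit2 -> P1=[0,0,0,8,0,0](2) P2=[2,6,3,9,9,7](1)

Answer: 2 1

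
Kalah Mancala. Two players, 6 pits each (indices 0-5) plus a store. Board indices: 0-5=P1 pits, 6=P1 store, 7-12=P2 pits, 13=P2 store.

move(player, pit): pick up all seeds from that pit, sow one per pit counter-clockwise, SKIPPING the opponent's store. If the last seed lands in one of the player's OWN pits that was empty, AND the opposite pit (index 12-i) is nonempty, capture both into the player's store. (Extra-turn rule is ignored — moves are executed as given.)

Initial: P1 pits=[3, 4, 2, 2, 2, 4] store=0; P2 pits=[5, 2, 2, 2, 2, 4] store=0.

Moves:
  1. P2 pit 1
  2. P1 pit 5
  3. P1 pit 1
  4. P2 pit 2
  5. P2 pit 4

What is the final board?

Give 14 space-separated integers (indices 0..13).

Move 1: P2 pit1 -> P1=[3,4,2,2,2,4](0) P2=[5,0,3,3,2,4](0)
Move 2: P1 pit5 -> P1=[3,4,2,2,2,0](1) P2=[6,1,4,3,2,4](0)
Move 3: P1 pit1 -> P1=[3,0,3,3,3,0](8) P2=[0,1,4,3,2,4](0)
Move 4: P2 pit2 -> P1=[3,0,3,3,3,0](8) P2=[0,1,0,4,3,5](1)
Move 5: P2 pit4 -> P1=[4,0,3,3,3,0](8) P2=[0,1,0,4,0,6](2)

Answer: 4 0 3 3 3 0 8 0 1 0 4 0 6 2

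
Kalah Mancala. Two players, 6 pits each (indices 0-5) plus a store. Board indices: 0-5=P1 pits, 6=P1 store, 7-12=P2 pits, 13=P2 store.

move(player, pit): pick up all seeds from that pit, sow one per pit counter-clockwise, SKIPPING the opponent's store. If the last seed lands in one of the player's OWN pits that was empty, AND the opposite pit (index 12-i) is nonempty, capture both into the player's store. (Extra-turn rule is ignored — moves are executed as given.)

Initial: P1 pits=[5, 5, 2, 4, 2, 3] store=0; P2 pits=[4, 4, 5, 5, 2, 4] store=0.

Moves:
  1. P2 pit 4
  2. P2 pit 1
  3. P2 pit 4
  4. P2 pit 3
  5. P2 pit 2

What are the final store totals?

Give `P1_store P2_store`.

Move 1: P2 pit4 -> P1=[5,5,2,4,2,3](0) P2=[4,4,5,5,0,5](1)
Move 2: P2 pit1 -> P1=[5,5,2,4,2,3](0) P2=[4,0,6,6,1,6](1)
Move 3: P2 pit4 -> P1=[5,5,2,4,2,3](0) P2=[4,0,6,6,0,7](1)
Move 4: P2 pit3 -> P1=[6,6,3,4,2,3](0) P2=[4,0,6,0,1,8](2)
Move 5: P2 pit2 -> P1=[7,7,3,4,2,3](0) P2=[4,0,0,1,2,9](3)

Answer: 0 3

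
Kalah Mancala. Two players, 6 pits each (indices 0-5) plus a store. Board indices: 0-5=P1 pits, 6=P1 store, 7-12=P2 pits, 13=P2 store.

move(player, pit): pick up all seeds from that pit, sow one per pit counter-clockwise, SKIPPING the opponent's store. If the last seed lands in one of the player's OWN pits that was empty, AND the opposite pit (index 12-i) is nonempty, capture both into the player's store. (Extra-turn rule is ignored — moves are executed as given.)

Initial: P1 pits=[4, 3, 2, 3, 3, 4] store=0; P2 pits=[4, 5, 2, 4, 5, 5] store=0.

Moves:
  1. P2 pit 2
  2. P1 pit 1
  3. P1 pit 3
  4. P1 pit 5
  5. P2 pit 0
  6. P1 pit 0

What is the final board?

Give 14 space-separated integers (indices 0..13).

Move 1: P2 pit2 -> P1=[4,3,2,3,3,4](0) P2=[4,5,0,5,6,5](0)
Move 2: P1 pit1 -> P1=[4,0,3,4,4,4](0) P2=[4,5,0,5,6,5](0)
Move 3: P1 pit3 -> P1=[4,0,3,0,5,5](1) P2=[5,5,0,5,6,5](0)
Move 4: P1 pit5 -> P1=[4,0,3,0,5,0](2) P2=[6,6,1,6,6,5](0)
Move 5: P2 pit0 -> P1=[4,0,3,0,5,0](2) P2=[0,7,2,7,7,6](1)
Move 6: P1 pit0 -> P1=[0,1,4,1,6,0](2) P2=[0,7,2,7,7,6](1)

Answer: 0 1 4 1 6 0 2 0 7 2 7 7 6 1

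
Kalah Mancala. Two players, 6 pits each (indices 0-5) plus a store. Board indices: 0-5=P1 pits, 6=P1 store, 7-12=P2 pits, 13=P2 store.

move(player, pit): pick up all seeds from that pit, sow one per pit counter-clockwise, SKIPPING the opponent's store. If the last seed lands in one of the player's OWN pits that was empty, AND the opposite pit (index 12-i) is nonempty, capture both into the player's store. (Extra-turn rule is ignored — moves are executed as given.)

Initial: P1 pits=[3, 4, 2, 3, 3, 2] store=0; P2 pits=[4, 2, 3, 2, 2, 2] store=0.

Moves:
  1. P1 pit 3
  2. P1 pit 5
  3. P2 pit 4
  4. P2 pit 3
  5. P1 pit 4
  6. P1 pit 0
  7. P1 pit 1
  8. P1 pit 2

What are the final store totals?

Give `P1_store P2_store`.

Answer: 9 1

Derivation:
Move 1: P1 pit3 -> P1=[3,4,2,0,4,3](1) P2=[4,2,3,2,2,2](0)
Move 2: P1 pit5 -> P1=[3,4,2,0,4,0](2) P2=[5,3,3,2,2,2](0)
Move 3: P2 pit4 -> P1=[3,4,2,0,4,0](2) P2=[5,3,3,2,0,3](1)
Move 4: P2 pit3 -> P1=[3,4,2,0,4,0](2) P2=[5,3,3,0,1,4](1)
Move 5: P1 pit4 -> P1=[3,4,2,0,0,1](3) P2=[6,4,3,0,1,4](1)
Move 6: P1 pit0 -> P1=[0,5,3,0,0,1](7) P2=[6,4,0,0,1,4](1)
Move 7: P1 pit1 -> P1=[0,0,4,1,1,2](8) P2=[6,4,0,0,1,4](1)
Move 8: P1 pit2 -> P1=[0,0,0,2,2,3](9) P2=[6,4,0,0,1,4](1)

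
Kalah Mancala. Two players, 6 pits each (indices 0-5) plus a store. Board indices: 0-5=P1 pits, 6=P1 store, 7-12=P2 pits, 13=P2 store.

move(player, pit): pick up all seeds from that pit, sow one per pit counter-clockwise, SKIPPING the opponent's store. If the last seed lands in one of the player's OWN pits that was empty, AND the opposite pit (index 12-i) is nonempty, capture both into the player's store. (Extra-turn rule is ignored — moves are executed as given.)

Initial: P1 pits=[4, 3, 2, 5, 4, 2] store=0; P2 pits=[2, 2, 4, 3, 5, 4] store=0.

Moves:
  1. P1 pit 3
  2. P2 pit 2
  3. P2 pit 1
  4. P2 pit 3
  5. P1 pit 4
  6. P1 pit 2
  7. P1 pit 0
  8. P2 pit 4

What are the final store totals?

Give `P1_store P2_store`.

Answer: 4 3

Derivation:
Move 1: P1 pit3 -> P1=[4,3,2,0,5,3](1) P2=[3,3,4,3,5,4](0)
Move 2: P2 pit2 -> P1=[4,3,2,0,5,3](1) P2=[3,3,0,4,6,5](1)
Move 3: P2 pit1 -> P1=[4,3,2,0,5,3](1) P2=[3,0,1,5,7,5](1)
Move 4: P2 pit3 -> P1=[5,4,2,0,5,3](1) P2=[3,0,1,0,8,6](2)
Move 5: P1 pit4 -> P1=[5,4,2,0,0,4](2) P2=[4,1,2,0,8,6](2)
Move 6: P1 pit2 -> P1=[5,4,0,1,0,4](4) P2=[4,0,2,0,8,6](2)
Move 7: P1 pit0 -> P1=[0,5,1,2,1,5](4) P2=[4,0,2,0,8,6](2)
Move 8: P2 pit4 -> P1=[1,6,2,3,2,6](4) P2=[4,0,2,0,0,7](3)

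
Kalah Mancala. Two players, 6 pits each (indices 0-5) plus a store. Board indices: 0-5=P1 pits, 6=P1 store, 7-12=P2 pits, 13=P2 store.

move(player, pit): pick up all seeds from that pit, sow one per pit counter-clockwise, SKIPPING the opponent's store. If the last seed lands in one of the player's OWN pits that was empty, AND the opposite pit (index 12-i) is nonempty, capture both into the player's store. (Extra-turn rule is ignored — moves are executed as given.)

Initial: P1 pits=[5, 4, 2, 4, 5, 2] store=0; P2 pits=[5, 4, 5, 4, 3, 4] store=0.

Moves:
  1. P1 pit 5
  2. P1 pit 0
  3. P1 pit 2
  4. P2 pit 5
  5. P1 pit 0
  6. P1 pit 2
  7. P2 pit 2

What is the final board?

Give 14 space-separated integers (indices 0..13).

Answer: 1 7 0 7 7 1 8 0 4 0 5 4 1 2

Derivation:
Move 1: P1 pit5 -> P1=[5,4,2,4,5,0](1) P2=[6,4,5,4,3,4](0)
Move 2: P1 pit0 -> P1=[0,5,3,5,6,0](8) P2=[0,4,5,4,3,4](0)
Move 3: P1 pit2 -> P1=[0,5,0,6,7,1](8) P2=[0,4,5,4,3,4](0)
Move 4: P2 pit5 -> P1=[1,6,1,6,7,1](8) P2=[0,4,5,4,3,0](1)
Move 5: P1 pit0 -> P1=[0,7,1,6,7,1](8) P2=[0,4,5,4,3,0](1)
Move 6: P1 pit2 -> P1=[0,7,0,7,7,1](8) P2=[0,4,5,4,3,0](1)
Move 7: P2 pit2 -> P1=[1,7,0,7,7,1](8) P2=[0,4,0,5,4,1](2)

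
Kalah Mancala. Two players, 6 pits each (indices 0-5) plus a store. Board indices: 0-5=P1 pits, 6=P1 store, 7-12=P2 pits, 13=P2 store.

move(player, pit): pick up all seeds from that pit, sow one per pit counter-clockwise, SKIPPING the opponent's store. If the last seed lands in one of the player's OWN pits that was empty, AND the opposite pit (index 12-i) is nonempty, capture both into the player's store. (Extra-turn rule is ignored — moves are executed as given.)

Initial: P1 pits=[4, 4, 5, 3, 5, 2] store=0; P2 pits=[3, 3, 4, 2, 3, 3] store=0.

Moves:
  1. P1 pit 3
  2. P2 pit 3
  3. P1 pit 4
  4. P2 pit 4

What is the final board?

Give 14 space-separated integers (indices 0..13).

Answer: 5 5 5 0 0 4 2 4 4 5 1 0 5 1

Derivation:
Move 1: P1 pit3 -> P1=[4,4,5,0,6,3](1) P2=[3,3,4,2,3,3](0)
Move 2: P2 pit3 -> P1=[4,4,5,0,6,3](1) P2=[3,3,4,0,4,4](0)
Move 3: P1 pit4 -> P1=[4,4,5,0,0,4](2) P2=[4,4,5,1,4,4](0)
Move 4: P2 pit4 -> P1=[5,5,5,0,0,4](2) P2=[4,4,5,1,0,5](1)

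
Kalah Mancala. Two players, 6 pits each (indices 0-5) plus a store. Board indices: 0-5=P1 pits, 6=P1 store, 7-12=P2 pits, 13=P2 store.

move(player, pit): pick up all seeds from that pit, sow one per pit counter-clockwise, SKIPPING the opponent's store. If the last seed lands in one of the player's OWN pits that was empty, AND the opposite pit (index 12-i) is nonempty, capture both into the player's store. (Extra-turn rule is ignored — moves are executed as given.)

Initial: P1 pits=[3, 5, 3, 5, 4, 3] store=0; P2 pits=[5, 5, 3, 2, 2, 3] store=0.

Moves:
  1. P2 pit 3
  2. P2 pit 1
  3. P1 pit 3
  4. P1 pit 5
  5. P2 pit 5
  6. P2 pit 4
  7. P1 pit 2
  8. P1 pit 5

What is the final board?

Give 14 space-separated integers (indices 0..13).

Move 1: P2 pit3 -> P1=[3,5,3,5,4,3](0) P2=[5,5,3,0,3,4](0)
Move 2: P2 pit1 -> P1=[3,5,3,5,4,3](0) P2=[5,0,4,1,4,5](1)
Move 3: P1 pit3 -> P1=[3,5,3,0,5,4](1) P2=[6,1,4,1,4,5](1)
Move 4: P1 pit5 -> P1=[3,5,3,0,5,0](2) P2=[7,2,5,1,4,5](1)
Move 5: P2 pit5 -> P1=[4,6,4,1,5,0](2) P2=[7,2,5,1,4,0](2)
Move 6: P2 pit4 -> P1=[5,7,4,1,5,0](2) P2=[7,2,5,1,0,1](3)
Move 7: P1 pit2 -> P1=[5,7,0,2,6,1](3) P2=[7,2,5,1,0,1](3)
Move 8: P1 pit5 -> P1=[5,7,0,2,6,0](4) P2=[7,2,5,1,0,1](3)

Answer: 5 7 0 2 6 0 4 7 2 5 1 0 1 3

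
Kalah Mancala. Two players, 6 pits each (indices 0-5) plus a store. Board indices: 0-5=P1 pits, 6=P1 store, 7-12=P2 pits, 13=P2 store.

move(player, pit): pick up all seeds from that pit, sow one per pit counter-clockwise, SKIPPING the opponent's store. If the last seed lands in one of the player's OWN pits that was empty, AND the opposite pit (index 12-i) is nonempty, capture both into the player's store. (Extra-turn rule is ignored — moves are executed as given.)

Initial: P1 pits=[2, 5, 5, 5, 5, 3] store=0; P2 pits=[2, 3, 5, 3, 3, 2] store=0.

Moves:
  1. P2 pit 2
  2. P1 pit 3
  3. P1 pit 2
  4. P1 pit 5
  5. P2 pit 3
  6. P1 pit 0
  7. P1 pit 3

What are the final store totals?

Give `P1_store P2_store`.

Answer: 9 2

Derivation:
Move 1: P2 pit2 -> P1=[3,5,5,5,5,3](0) P2=[2,3,0,4,4,3](1)
Move 2: P1 pit3 -> P1=[3,5,5,0,6,4](1) P2=[3,4,0,4,4,3](1)
Move 3: P1 pit2 -> P1=[3,5,0,1,7,5](2) P2=[4,4,0,4,4,3](1)
Move 4: P1 pit5 -> P1=[3,5,0,1,7,0](3) P2=[5,5,1,5,4,3](1)
Move 5: P2 pit3 -> P1=[4,6,0,1,7,0](3) P2=[5,5,1,0,5,4](2)
Move 6: P1 pit0 -> P1=[0,7,1,2,8,0](3) P2=[5,5,1,0,5,4](2)
Move 7: P1 pit3 -> P1=[0,7,1,0,9,0](9) P2=[0,5,1,0,5,4](2)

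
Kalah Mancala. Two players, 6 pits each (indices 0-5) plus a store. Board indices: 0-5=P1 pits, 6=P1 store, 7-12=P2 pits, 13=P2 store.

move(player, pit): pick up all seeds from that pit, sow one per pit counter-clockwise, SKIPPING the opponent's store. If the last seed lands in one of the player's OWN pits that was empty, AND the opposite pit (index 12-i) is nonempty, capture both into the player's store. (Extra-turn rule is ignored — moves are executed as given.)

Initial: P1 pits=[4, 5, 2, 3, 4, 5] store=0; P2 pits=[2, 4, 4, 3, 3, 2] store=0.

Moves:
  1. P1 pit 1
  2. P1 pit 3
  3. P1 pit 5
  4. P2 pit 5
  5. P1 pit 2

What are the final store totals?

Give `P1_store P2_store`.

Answer: 8 1

Derivation:
Move 1: P1 pit1 -> P1=[4,0,3,4,5,6](1) P2=[2,4,4,3,3,2](0)
Move 2: P1 pit3 -> P1=[4,0,3,0,6,7](2) P2=[3,4,4,3,3,2](0)
Move 3: P1 pit5 -> P1=[4,0,3,0,6,0](3) P2=[4,5,5,4,4,3](0)
Move 4: P2 pit5 -> P1=[5,1,3,0,6,0](3) P2=[4,5,5,4,4,0](1)
Move 5: P1 pit2 -> P1=[5,1,0,1,7,0](8) P2=[0,5,5,4,4,0](1)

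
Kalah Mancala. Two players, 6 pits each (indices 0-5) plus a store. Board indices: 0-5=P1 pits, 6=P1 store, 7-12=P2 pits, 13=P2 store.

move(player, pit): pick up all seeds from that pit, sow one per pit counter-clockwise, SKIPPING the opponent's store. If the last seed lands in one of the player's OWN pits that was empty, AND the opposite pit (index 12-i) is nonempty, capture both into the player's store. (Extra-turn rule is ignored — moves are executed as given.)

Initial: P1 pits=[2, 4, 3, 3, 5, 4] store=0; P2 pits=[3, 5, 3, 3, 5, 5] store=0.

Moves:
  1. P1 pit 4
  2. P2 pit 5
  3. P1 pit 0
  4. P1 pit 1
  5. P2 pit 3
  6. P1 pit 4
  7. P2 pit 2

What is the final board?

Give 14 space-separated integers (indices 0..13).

Move 1: P1 pit4 -> P1=[2,4,3,3,0,5](1) P2=[4,6,4,3,5,5](0)
Move 2: P2 pit5 -> P1=[3,5,4,4,0,5](1) P2=[4,6,4,3,5,0](1)
Move 3: P1 pit0 -> P1=[0,6,5,5,0,5](1) P2=[4,6,4,3,5,0](1)
Move 4: P1 pit1 -> P1=[0,0,6,6,1,6](2) P2=[5,6,4,3,5,0](1)
Move 5: P2 pit3 -> P1=[0,0,6,6,1,6](2) P2=[5,6,4,0,6,1](2)
Move 6: P1 pit4 -> P1=[0,0,6,6,0,7](2) P2=[5,6,4,0,6,1](2)
Move 7: P2 pit2 -> P1=[0,0,6,6,0,7](2) P2=[5,6,0,1,7,2](3)

Answer: 0 0 6 6 0 7 2 5 6 0 1 7 2 3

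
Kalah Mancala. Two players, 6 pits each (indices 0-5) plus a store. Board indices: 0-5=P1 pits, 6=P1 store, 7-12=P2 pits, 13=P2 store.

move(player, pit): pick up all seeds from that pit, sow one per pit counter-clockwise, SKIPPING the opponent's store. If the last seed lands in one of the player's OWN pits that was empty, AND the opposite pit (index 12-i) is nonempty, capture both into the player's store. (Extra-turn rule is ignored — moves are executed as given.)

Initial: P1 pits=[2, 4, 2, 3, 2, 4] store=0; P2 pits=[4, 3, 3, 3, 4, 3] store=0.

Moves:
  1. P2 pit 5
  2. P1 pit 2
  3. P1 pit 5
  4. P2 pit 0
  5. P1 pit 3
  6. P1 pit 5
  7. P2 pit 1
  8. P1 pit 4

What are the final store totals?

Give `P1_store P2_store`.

Move 1: P2 pit5 -> P1=[3,5,2,3,2,4](0) P2=[4,3,3,3,4,0](1)
Move 2: P1 pit2 -> P1=[3,5,0,4,3,4](0) P2=[4,3,3,3,4,0](1)
Move 3: P1 pit5 -> P1=[3,5,0,4,3,0](1) P2=[5,4,4,3,4,0](1)
Move 4: P2 pit0 -> P1=[0,5,0,4,3,0](1) P2=[0,5,5,4,5,0](5)
Move 5: P1 pit3 -> P1=[0,5,0,0,4,1](2) P2=[1,5,5,4,5,0](5)
Move 6: P1 pit5 -> P1=[0,5,0,0,4,0](3) P2=[1,5,5,4,5,0](5)
Move 7: P2 pit1 -> P1=[0,5,0,0,4,0](3) P2=[1,0,6,5,6,1](6)
Move 8: P1 pit4 -> P1=[0,5,0,0,0,1](4) P2=[2,1,6,5,6,1](6)

Answer: 4 6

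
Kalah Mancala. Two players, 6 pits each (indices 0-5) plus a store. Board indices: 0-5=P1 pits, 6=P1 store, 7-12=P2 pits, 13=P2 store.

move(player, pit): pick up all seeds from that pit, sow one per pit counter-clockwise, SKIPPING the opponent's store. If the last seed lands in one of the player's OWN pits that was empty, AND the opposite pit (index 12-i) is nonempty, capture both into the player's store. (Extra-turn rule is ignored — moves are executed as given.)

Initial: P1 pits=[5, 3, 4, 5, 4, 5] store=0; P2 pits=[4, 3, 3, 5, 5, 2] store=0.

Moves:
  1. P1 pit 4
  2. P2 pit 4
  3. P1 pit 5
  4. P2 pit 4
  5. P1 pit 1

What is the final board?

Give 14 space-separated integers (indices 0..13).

Move 1: P1 pit4 -> P1=[5,3,4,5,0,6](1) P2=[5,4,3,5,5,2](0)
Move 2: P2 pit4 -> P1=[6,4,5,5,0,6](1) P2=[5,4,3,5,0,3](1)
Move 3: P1 pit5 -> P1=[6,4,5,5,0,0](2) P2=[6,5,4,6,1,3](1)
Move 4: P2 pit4 -> P1=[6,4,5,5,0,0](2) P2=[6,5,4,6,0,4](1)
Move 5: P1 pit1 -> P1=[6,0,6,6,1,0](9) P2=[0,5,4,6,0,4](1)

Answer: 6 0 6 6 1 0 9 0 5 4 6 0 4 1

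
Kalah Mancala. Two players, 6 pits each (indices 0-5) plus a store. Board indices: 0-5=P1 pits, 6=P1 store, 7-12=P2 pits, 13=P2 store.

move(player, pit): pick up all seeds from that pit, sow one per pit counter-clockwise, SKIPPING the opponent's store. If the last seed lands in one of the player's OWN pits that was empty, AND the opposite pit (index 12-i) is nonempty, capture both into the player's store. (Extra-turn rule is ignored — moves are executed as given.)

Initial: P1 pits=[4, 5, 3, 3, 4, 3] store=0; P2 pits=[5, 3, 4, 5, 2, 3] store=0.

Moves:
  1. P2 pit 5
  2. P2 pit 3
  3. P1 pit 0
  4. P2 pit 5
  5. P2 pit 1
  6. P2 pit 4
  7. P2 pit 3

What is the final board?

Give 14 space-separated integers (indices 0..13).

Answer: 1 0 4 4 5 4 1 5 0 5 0 0 1 14

Derivation:
Move 1: P2 pit5 -> P1=[5,6,3,3,4,3](0) P2=[5,3,4,5,2,0](1)
Move 2: P2 pit3 -> P1=[6,7,3,3,4,3](0) P2=[5,3,4,0,3,1](2)
Move 3: P1 pit0 -> P1=[0,8,4,4,5,4](1) P2=[5,3,4,0,3,1](2)
Move 4: P2 pit5 -> P1=[0,8,4,4,5,4](1) P2=[5,3,4,0,3,0](3)
Move 5: P2 pit1 -> P1=[0,8,4,4,5,4](1) P2=[5,0,5,1,4,0](3)
Move 6: P2 pit4 -> P1=[1,9,4,4,5,4](1) P2=[5,0,5,1,0,1](4)
Move 7: P2 pit3 -> P1=[1,0,4,4,5,4](1) P2=[5,0,5,0,0,1](14)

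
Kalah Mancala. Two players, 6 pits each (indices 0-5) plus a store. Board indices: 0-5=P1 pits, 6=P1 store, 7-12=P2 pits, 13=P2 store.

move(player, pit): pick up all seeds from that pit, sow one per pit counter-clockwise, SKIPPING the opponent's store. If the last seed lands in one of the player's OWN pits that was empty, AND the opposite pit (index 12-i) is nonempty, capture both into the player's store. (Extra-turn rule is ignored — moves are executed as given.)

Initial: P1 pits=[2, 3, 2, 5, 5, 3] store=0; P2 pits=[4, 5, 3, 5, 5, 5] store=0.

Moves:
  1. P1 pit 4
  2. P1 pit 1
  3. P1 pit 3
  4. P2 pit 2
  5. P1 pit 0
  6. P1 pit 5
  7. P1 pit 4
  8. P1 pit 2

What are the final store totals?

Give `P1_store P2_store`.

Move 1: P1 pit4 -> P1=[2,3,2,5,0,4](1) P2=[5,6,4,5,5,5](0)
Move 2: P1 pit1 -> P1=[2,0,3,6,0,4](8) P2=[5,0,4,5,5,5](0)
Move 3: P1 pit3 -> P1=[2,0,3,0,1,5](9) P2=[6,1,5,5,5,5](0)
Move 4: P2 pit2 -> P1=[3,0,3,0,1,5](9) P2=[6,1,0,6,6,6](1)
Move 5: P1 pit0 -> P1=[0,1,4,1,1,5](9) P2=[6,1,0,6,6,6](1)
Move 6: P1 pit5 -> P1=[0,1,4,1,1,0](10) P2=[7,2,1,7,6,6](1)
Move 7: P1 pit4 -> P1=[0,1,4,1,0,0](18) P2=[0,2,1,7,6,6](1)
Move 8: P1 pit2 -> P1=[0,1,0,2,1,1](19) P2=[0,2,1,7,6,6](1)

Answer: 19 1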